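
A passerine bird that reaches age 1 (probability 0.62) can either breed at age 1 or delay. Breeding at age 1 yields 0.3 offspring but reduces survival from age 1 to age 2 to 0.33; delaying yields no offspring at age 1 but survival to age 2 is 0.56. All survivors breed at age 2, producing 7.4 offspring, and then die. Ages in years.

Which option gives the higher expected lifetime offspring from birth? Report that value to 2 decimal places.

2.57

breed at age 1: R₀ = 0.62 × (0.3 + 0.33 × 7.4) = 0.62 × 2.7420 = 1.7000
delay to age 2: R₀ = 0.62 × (0.56 × 7.4) = 0.62 × 4.1440 = 2.5693
Higher: delay to age 2 (2.5693).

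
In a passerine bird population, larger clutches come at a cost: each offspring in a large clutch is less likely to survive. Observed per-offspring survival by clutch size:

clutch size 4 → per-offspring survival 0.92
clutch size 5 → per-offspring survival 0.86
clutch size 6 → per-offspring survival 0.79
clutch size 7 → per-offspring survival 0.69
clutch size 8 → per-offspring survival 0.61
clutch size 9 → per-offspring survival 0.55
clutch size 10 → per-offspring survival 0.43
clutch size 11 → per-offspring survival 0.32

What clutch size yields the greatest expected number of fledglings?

Expected fledglings = c × s(c):
  c=4: 4 × 0.92 = 3.680
  c=5: 5 × 0.86 = 4.300
  c=6: 6 × 0.79 = 4.740
  c=7: 7 × 0.69 = 4.830
  c=8: 8 × 0.61 = 4.880
  c=9: 9 × 0.55 = 4.950
  c=10: 10 × 0.43 = 4.300
  c=11: 11 × 0.32 = 3.520
Maximum at c = 9 (4.950 fledglings).

9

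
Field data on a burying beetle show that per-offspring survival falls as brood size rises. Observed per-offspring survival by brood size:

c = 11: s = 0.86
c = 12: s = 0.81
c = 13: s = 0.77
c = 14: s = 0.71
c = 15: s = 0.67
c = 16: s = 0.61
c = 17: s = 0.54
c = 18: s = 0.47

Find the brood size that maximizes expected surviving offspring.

Expected surviving offspring = c × s(c):
  c=11: 11 × 0.86 = 9.460
  c=12: 12 × 0.81 = 9.720
  c=13: 13 × 0.77 = 10.010
  c=14: 14 × 0.71 = 9.940
  c=15: 15 × 0.67 = 10.050
  c=16: 16 × 0.61 = 9.760
  c=17: 17 × 0.54 = 9.180
  c=18: 18 × 0.47 = 8.460
Maximum at c = 15 (10.050 surviving offspring).

15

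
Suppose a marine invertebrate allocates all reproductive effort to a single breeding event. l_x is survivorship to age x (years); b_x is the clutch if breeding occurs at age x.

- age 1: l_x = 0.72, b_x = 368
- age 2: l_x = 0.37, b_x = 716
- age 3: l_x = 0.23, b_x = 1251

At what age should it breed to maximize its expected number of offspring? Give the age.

Expected offspring if breeding at age x = l_x × b_x:
  age 1: 0.72 × 368 = 264.960
  age 2: 0.37 × 716 = 264.920
  age 3: 0.23 × 1251 = 287.730
Maximum at age 3 (287.730).

3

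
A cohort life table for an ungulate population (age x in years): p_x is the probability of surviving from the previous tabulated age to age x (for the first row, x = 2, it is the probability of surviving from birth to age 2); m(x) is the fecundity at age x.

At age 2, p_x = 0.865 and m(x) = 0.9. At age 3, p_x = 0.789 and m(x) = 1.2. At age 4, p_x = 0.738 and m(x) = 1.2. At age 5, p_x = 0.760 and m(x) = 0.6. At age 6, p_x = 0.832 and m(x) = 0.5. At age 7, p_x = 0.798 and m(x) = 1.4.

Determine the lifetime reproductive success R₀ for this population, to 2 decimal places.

2.95

Survivorship from birth: l_x = p_2·p_3·…·p_x.
  l_2 = 0.86500
  l_3 = 0.68249
  l_4 = 0.50367
  l_5 = 0.38279
  l_6 = 0.31848
  l_7 = 0.25415
R₀ = Σ l_x m(x):
  age 2: 0.86500 × 0.9 = 0.7785
  age 3: 0.68249 × 1.2 = 0.8190
  age 4: 0.50367 × 1.2 = 0.6044
  age 5: 0.38279 × 0.6 = 0.2297
  age 6: 0.31848 × 0.5 = 0.1592
  age 7: 0.25415 × 1.4 = 0.3558
R₀ = 0.7785 + 0.8190 + 0.6044 + 0.2297 + 0.1592 + 0.3558 = 2.9466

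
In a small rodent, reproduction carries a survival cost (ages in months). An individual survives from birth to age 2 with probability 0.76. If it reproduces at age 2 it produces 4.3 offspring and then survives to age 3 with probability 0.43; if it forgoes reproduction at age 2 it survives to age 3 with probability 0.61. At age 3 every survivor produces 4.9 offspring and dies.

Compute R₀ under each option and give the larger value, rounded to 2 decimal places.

4.87

breed at age 2: R₀ = 0.76 × (4.3 + 0.43 × 4.9) = 0.76 × 6.4070 = 4.8693
delay to age 3: R₀ = 0.76 × (0.61 × 4.9) = 0.76 × 2.9890 = 2.2716
Higher: breed at age 2 (4.8693).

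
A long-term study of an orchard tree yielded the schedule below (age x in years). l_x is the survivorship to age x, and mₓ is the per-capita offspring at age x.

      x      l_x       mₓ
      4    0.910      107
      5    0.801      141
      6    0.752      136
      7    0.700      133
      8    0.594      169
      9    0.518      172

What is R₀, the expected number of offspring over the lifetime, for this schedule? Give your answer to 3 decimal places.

R₀ = Σ l_x mₓ:
  age 4: 0.910 × 107 = 97.3700
  age 5: 0.801 × 141 = 112.9410
  age 6: 0.752 × 136 = 102.2720
  age 7: 0.700 × 133 = 93.1000
  age 8: 0.594 × 169 = 100.3860
  age 9: 0.518 × 172 = 89.0960
R₀ = 97.3700 + 112.9410 + 102.2720 + 93.1000 + 100.3860 + 89.0960 = 595.1650

595.165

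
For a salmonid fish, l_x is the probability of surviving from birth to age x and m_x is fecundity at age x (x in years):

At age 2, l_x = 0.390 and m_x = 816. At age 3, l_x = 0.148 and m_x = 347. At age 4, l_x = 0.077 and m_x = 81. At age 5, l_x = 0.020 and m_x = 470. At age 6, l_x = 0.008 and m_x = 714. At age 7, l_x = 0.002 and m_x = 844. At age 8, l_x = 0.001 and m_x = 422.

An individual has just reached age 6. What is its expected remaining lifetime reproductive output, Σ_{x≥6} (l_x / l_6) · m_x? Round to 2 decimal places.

l_6 = 0.008. Conditional survival from age 6 to x is l_x / l_6.
  x=6: (0.008/0.008) × 714 = 714.0000
  x=7: (0.002/0.008) × 844 = 211.0000
  x=8: (0.001/0.008) × 422 = 52.7500
Sum = 714.0000 + 211.0000 + 52.7500 = 977.7500

977.75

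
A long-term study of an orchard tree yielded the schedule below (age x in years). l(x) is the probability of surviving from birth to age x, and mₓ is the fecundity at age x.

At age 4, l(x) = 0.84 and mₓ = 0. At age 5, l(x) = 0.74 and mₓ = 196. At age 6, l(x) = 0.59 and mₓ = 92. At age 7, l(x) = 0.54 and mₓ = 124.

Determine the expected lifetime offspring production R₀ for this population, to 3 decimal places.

266.280

R₀ = Σ l(x) mₓ:
  age 4: 0.84 × 0 = 0.0000
  age 5: 0.74 × 196 = 145.0400
  age 6: 0.59 × 92 = 54.2800
  age 7: 0.54 × 124 = 66.9600
R₀ = 0.0000 + 145.0400 + 54.2800 + 66.9600 = 266.2800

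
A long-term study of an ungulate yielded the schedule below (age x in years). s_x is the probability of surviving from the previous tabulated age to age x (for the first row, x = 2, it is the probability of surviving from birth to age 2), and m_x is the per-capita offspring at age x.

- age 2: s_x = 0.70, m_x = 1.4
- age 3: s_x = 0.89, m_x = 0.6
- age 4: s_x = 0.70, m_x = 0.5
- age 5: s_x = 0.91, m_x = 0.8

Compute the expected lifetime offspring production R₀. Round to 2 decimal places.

Survivorship from birth: l_x = s_2·s_3·…·s_x.
  l_2 = 0.70000
  l_3 = 0.62300
  l_4 = 0.43610
  l_5 = 0.39685
R₀ = Σ l_x m_x:
  age 2: 0.70000 × 1.4 = 0.9800
  age 3: 0.62300 × 0.6 = 0.3738
  age 4: 0.43610 × 0.5 = 0.2180
  age 5: 0.39685 × 0.8 = 0.3175
R₀ = 0.9800 + 0.3738 + 0.2180 + 0.3175 = 1.8893

1.89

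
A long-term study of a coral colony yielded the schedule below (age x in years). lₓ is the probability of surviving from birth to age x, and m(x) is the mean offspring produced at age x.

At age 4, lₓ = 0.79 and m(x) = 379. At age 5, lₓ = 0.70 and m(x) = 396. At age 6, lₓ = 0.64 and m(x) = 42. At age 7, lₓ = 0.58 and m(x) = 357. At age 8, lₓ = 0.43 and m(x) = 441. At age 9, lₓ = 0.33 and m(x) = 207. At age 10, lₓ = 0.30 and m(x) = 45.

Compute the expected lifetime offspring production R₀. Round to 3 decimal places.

R₀ = Σ lₓ m(x):
  age 4: 0.79 × 379 = 299.4100
  age 5: 0.70 × 396 = 277.2000
  age 6: 0.64 × 42 = 26.8800
  age 7: 0.58 × 357 = 207.0600
  age 8: 0.43 × 441 = 189.6300
  age 9: 0.33 × 207 = 68.3100
  age 10: 0.30 × 45 = 13.5000
R₀ = 299.4100 + 277.2000 + 26.8800 + 207.0600 + 189.6300 + 68.3100 + 13.5000 = 1081.9900

1081.990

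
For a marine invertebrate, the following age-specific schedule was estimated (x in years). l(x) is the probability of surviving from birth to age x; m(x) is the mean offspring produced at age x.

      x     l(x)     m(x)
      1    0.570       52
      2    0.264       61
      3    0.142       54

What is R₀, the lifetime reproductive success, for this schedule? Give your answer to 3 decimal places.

R₀ = Σ l(x) m(x):
  age 1: 0.570 × 52 = 29.6400
  age 2: 0.264 × 61 = 16.1040
  age 3: 0.142 × 54 = 7.6680
R₀ = 29.6400 + 16.1040 + 7.6680 = 53.4120

53.412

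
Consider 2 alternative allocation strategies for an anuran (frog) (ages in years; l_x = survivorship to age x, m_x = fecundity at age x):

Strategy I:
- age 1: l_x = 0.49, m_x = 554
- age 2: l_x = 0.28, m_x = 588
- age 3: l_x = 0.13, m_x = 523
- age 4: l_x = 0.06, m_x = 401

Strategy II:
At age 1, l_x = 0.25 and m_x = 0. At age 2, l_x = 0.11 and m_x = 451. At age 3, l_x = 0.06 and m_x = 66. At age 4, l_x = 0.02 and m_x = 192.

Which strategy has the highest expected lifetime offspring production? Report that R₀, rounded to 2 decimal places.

528.15

Strategy I: R₀ = 0.49×554 + 0.28×588 + 0.13×523 + 0.06×401 = 528.1500
Strategy II: R₀ = 0.25×0 + 0.11×451 + 0.06×66 + 0.02×192 = 57.4100
Highest R₀: strategy I with 528.1500.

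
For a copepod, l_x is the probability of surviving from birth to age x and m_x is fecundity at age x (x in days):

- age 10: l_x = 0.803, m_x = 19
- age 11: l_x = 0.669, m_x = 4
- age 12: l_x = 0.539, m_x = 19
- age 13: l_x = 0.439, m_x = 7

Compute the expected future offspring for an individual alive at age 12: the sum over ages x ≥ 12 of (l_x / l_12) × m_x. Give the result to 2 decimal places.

l_12 = 0.539. Conditional survival from age 12 to x is l_x / l_12.
  x=12: (0.539/0.539) × 19 = 19.0000
  x=13: (0.439/0.539) × 7 = 5.7013
Sum = 19.0000 + 5.7013 = 24.7013

24.70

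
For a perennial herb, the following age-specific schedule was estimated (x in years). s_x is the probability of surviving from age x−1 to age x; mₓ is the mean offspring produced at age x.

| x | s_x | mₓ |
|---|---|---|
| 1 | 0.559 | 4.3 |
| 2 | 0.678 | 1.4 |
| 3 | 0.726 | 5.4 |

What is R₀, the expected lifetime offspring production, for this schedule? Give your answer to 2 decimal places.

4.42

Survivorship from birth: l_x = s_1·s_2·…·s_x.
  l_1 = 0.55900
  l_2 = 0.37900
  l_3 = 0.27516
R₀ = Σ l_x mₓ:
  age 1: 0.55900 × 4.3 = 2.4037
  age 2: 0.37900 × 1.4 = 0.5306
  age 3: 0.27516 × 5.4 = 1.4859
R₀ = 2.4037 + 0.5306 + 1.4859 = 4.4202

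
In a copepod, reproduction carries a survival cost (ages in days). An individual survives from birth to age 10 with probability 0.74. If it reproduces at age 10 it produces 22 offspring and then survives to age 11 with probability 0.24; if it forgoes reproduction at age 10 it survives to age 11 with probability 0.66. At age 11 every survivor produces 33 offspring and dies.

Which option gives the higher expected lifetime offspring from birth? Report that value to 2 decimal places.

breed at age 10: R₀ = 0.74 × (22 + 0.24 × 33) = 0.74 × 29.9200 = 22.1408
delay to age 11: R₀ = 0.74 × (0.66 × 33) = 0.74 × 21.7800 = 16.1172
Higher: breed at age 10 (22.1408).

22.14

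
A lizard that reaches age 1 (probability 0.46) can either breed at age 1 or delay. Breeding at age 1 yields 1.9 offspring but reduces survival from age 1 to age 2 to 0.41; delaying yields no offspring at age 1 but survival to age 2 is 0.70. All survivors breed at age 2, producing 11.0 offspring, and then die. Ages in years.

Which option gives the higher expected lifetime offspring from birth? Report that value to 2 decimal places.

breed at age 1: R₀ = 0.46 × (1.9 + 0.41 × 11.0) = 0.46 × 6.4100 = 2.9486
delay to age 2: R₀ = 0.46 × (0.70 × 11.0) = 0.46 × 7.7000 = 3.5420
Higher: delay to age 2 (3.5420).

3.54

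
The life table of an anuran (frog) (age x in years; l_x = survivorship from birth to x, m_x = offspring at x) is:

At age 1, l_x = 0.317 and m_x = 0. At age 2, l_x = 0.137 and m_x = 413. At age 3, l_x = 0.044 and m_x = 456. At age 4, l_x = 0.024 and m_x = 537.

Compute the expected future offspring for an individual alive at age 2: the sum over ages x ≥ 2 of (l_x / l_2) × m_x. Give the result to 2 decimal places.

653.53

l_2 = 0.137. Conditional survival from age 2 to x is l_x / l_2.
  x=2: (0.137/0.137) × 413 = 413.0000
  x=3: (0.044/0.137) × 456 = 146.4526
  x=4: (0.024/0.137) × 537 = 94.0730
Sum = 413.0000 + 146.4526 + 94.0730 = 653.5255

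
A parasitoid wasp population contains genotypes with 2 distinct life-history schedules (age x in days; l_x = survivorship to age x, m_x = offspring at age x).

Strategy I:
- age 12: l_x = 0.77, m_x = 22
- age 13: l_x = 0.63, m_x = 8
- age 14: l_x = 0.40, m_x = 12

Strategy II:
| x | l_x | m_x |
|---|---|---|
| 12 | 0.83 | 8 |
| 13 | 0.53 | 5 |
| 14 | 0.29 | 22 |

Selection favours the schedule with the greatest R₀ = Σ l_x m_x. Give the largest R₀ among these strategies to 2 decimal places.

26.78

Strategy I: R₀ = 0.77×22 + 0.63×8 + 0.40×12 = 26.7800
Strategy II: R₀ = 0.83×8 + 0.53×5 + 0.29×22 = 15.6700
Highest R₀: strategy I with 26.7800.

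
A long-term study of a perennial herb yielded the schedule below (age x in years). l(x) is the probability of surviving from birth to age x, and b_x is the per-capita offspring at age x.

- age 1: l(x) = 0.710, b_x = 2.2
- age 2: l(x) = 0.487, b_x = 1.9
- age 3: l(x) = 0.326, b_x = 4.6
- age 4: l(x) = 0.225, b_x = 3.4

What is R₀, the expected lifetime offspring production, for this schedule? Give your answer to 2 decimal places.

R₀ = Σ l(x) b_x:
  age 1: 0.710 × 2.2 = 1.5620
  age 2: 0.487 × 1.9 = 0.9253
  age 3: 0.326 × 4.6 = 1.4996
  age 4: 0.225 × 3.4 = 0.7650
R₀ = 1.5620 + 0.9253 + 1.4996 + 0.7650 = 4.7519

4.75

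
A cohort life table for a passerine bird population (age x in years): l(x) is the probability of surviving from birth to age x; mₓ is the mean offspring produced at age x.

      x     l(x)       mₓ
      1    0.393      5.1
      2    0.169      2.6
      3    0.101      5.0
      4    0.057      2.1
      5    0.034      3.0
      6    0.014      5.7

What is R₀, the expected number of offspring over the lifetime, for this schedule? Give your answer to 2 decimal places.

R₀ = Σ l(x) mₓ:
  age 1: 0.393 × 5.1 = 2.0043
  age 2: 0.169 × 2.6 = 0.4394
  age 3: 0.101 × 5.0 = 0.5050
  age 4: 0.057 × 2.1 = 0.1197
  age 5: 0.034 × 3.0 = 0.1020
  age 6: 0.014 × 5.7 = 0.0798
R₀ = 2.0043 + 0.4394 + 0.5050 + 0.1197 + 0.1020 + 0.0798 = 3.2502

3.25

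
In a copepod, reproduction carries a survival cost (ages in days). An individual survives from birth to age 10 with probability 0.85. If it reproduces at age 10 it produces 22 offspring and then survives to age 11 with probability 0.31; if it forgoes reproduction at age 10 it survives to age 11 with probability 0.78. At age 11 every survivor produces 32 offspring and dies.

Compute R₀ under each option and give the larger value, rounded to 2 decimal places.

27.13

breed at age 10: R₀ = 0.85 × (22 + 0.31 × 32) = 0.85 × 31.9200 = 27.1320
delay to age 11: R₀ = 0.85 × (0.78 × 32) = 0.85 × 24.9600 = 21.2160
Higher: breed at age 10 (27.1320).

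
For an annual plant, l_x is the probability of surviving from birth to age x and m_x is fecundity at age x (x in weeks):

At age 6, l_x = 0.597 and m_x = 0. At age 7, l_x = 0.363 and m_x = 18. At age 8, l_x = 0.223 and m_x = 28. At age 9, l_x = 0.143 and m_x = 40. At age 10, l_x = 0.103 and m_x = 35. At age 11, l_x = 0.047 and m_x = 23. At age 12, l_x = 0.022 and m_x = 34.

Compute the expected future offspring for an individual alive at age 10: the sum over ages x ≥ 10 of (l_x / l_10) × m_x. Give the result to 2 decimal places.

l_10 = 0.103. Conditional survival from age 10 to x is l_x / l_10.
  x=10: (0.103/0.103) × 35 = 35.0000
  x=11: (0.047/0.103) × 23 = 10.4951
  x=12: (0.022/0.103) × 34 = 7.2621
Sum = 35.0000 + 10.4951 + 7.2621 = 52.7573

52.76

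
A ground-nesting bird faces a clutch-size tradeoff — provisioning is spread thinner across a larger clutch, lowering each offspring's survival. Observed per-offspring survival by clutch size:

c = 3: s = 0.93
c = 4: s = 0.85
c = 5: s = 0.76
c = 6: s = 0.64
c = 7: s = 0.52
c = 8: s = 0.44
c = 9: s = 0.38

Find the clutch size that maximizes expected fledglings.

6

Expected fledglings = c × s(c):
  c=3: 3 × 0.93 = 2.790
  c=4: 4 × 0.85 = 3.400
  c=5: 5 × 0.76 = 3.800
  c=6: 6 × 0.64 = 3.840
  c=7: 7 × 0.52 = 3.640
  c=8: 8 × 0.44 = 3.520
  c=9: 9 × 0.38 = 3.420
Maximum at c = 6 (3.840 fledglings).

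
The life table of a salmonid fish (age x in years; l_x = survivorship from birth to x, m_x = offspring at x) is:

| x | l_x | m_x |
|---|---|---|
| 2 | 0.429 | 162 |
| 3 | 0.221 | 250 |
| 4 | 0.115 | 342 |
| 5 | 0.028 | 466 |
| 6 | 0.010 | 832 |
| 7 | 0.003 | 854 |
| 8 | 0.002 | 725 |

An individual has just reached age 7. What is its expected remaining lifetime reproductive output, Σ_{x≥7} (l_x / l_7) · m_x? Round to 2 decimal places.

l_7 = 0.003. Conditional survival from age 7 to x is l_x / l_7.
  x=7: (0.003/0.003) × 854 = 854.0000
  x=8: (0.002/0.003) × 725 = 483.3333
Sum = 854.0000 + 483.3333 = 1337.3333

1337.33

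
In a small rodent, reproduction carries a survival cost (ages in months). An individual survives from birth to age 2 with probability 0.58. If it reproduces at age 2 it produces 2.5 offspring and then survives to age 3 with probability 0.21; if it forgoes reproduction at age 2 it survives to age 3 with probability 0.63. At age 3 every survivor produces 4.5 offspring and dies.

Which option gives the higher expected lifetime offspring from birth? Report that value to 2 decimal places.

breed at age 2: R₀ = 0.58 × (2.5 + 0.21 × 4.5) = 0.58 × 3.4450 = 1.9981
delay to age 3: R₀ = 0.58 × (0.63 × 4.5) = 0.58 × 2.8350 = 1.6443
Higher: breed at age 2 (1.9981).

2.00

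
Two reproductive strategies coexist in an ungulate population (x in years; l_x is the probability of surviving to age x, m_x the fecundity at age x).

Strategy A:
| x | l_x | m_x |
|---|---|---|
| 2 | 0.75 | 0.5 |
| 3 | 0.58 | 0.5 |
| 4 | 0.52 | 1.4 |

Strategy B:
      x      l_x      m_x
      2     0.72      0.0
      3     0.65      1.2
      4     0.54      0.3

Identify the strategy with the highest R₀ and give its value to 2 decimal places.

1.39

Strategy A: R₀ = 0.75×0.5 + 0.58×0.5 + 0.52×1.4 = 1.3930
Strategy B: R₀ = 0.72×0.0 + 0.65×1.2 + 0.54×0.3 = 0.9420
Highest R₀: strategy A with 1.3930.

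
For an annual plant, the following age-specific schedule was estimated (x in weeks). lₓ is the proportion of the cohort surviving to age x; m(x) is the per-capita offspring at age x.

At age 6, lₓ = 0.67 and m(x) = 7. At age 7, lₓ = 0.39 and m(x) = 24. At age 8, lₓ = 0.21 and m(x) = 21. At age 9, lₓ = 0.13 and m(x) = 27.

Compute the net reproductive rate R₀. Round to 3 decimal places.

21.970

R₀ = Σ lₓ m(x):
  age 6: 0.67 × 7 = 4.6900
  age 7: 0.39 × 24 = 9.3600
  age 8: 0.21 × 21 = 4.4100
  age 9: 0.13 × 27 = 3.5100
R₀ = 4.6900 + 9.3600 + 4.4100 + 3.5100 = 21.9700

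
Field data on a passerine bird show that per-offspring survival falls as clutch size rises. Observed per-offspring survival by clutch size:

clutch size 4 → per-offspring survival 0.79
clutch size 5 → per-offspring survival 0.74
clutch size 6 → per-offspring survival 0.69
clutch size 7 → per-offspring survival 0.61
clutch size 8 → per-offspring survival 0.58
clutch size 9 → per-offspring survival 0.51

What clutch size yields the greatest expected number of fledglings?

Expected fledglings = c × s(c):
  c=4: 4 × 0.79 = 3.160
  c=5: 5 × 0.74 = 3.700
  c=6: 6 × 0.69 = 4.140
  c=7: 7 × 0.61 = 4.270
  c=8: 8 × 0.58 = 4.640
  c=9: 9 × 0.51 = 4.590
Maximum at c = 8 (4.640 fledglings).

8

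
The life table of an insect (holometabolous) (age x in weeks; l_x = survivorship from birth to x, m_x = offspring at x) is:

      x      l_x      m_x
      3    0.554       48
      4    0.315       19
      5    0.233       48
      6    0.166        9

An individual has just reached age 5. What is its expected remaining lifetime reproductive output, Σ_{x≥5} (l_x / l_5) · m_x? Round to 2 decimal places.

l_5 = 0.233. Conditional survival from age 5 to x is l_x / l_5.
  x=5: (0.233/0.233) × 48 = 48.0000
  x=6: (0.166/0.233) × 9 = 6.4120
Sum = 48.0000 + 6.4120 = 54.4120

54.41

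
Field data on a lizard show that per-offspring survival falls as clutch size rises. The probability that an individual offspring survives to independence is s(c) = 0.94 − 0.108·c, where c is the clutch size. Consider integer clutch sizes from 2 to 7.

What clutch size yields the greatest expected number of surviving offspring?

4

Expected surviving offspring = c × s(c):
  c=2: 2 × 0.724 = 1.448
  c=3: 3 × 0.616 = 1.848
  c=4: 4 × 0.508 = 2.032
  c=5: 5 × 0.400 = 2.000
  c=6: 6 × 0.292 = 1.752
  c=7: 7 × 0.184 = 1.288
Maximum at c = 4 (2.032 surviving offspring).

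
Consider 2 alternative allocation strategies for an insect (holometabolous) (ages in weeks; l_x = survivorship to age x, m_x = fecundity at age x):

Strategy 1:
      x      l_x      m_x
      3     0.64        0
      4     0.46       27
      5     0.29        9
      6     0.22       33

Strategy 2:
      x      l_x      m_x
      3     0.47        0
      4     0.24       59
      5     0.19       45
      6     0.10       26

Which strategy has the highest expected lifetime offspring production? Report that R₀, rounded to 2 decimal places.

25.31

Strategy 1: R₀ = 0.64×0 + 0.46×27 + 0.29×9 + 0.22×33 = 22.2900
Strategy 2: R₀ = 0.47×0 + 0.24×59 + 0.19×45 + 0.10×26 = 25.3100
Highest R₀: strategy 2 with 25.3100.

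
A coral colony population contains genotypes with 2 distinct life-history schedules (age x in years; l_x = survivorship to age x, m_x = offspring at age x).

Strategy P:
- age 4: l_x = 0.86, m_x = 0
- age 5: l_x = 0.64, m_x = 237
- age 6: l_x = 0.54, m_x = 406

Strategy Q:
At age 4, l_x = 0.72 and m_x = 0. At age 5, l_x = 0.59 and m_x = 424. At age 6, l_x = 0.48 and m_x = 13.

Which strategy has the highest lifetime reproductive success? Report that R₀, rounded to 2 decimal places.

370.92

Strategy P: R₀ = 0.86×0 + 0.64×237 + 0.54×406 = 370.9200
Strategy Q: R₀ = 0.72×0 + 0.59×424 + 0.48×13 = 256.4000
Highest R₀: strategy P with 370.9200.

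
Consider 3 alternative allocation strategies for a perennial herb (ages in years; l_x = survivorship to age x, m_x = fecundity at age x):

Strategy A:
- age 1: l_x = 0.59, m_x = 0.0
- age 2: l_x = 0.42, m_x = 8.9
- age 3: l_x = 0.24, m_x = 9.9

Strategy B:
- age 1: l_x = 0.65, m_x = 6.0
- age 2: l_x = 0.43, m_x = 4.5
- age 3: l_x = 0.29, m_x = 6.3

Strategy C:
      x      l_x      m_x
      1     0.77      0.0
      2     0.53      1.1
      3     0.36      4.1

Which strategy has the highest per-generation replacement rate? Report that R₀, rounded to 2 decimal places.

7.66

Strategy A: R₀ = 0.59×0.0 + 0.42×8.9 + 0.24×9.9 = 6.1140
Strategy B: R₀ = 0.65×6.0 + 0.43×4.5 + 0.29×6.3 = 7.6620
Strategy C: R₀ = 0.77×0.0 + 0.53×1.1 + 0.36×4.1 = 2.0590
Highest R₀: strategy B with 7.6620.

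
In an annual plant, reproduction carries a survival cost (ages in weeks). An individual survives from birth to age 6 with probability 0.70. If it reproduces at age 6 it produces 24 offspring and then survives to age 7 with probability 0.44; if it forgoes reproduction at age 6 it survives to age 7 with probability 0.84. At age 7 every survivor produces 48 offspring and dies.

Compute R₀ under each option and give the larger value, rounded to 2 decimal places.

breed at age 6: R₀ = 0.70 × (24 + 0.44 × 48) = 0.70 × 45.1200 = 31.5840
delay to age 7: R₀ = 0.70 × (0.84 × 48) = 0.70 × 40.3200 = 28.2240
Higher: breed at age 6 (31.5840).

31.58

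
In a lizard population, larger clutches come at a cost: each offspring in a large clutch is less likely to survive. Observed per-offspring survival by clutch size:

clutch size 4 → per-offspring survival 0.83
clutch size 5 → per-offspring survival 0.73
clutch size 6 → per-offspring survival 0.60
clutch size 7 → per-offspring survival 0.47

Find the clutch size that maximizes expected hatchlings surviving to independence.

Expected hatchlings surviving to independence = c × s(c):
  c=4: 4 × 0.83 = 3.320
  c=5: 5 × 0.73 = 3.650
  c=6: 6 × 0.60 = 3.600
  c=7: 7 × 0.47 = 3.290
Maximum at c = 5 (3.650 hatchlings surviving to independence).

5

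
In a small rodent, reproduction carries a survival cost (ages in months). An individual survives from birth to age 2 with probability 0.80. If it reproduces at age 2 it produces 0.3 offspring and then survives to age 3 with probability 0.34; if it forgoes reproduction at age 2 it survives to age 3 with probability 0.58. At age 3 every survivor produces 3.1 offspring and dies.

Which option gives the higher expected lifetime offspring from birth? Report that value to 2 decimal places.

1.44

breed at age 2: R₀ = 0.80 × (0.3 + 0.34 × 3.1) = 0.80 × 1.3540 = 1.0832
delay to age 3: R₀ = 0.80 × (0.58 × 3.1) = 0.80 × 1.7980 = 1.4384
Higher: delay to age 3 (1.4384).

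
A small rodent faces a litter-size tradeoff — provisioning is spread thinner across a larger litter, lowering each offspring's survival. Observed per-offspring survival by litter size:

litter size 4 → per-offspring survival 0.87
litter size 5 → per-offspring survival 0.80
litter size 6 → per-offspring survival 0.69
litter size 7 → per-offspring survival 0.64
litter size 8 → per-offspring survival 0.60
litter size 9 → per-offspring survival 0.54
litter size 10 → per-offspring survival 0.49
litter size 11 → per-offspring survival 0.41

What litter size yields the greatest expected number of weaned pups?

Expected weaned pups = c × s(c):
  c=4: 4 × 0.87 = 3.480
  c=5: 5 × 0.80 = 4.000
  c=6: 6 × 0.69 = 4.140
  c=7: 7 × 0.64 = 4.480
  c=8: 8 × 0.60 = 4.800
  c=9: 9 × 0.54 = 4.860
  c=10: 10 × 0.49 = 4.900
  c=11: 11 × 0.41 = 4.510
Maximum at c = 10 (4.900 weaned pups).

10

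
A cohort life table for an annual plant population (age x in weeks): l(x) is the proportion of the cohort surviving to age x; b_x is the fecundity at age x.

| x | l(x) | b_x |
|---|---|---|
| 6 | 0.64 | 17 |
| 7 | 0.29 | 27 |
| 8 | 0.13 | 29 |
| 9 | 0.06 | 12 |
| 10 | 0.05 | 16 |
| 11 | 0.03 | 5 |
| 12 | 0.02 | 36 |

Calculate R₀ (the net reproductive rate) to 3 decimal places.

24.870

R₀ = Σ l(x) b_x:
  age 6: 0.64 × 17 = 10.8800
  age 7: 0.29 × 27 = 7.8300
  age 8: 0.13 × 29 = 3.7700
  age 9: 0.06 × 12 = 0.7200
  age 10: 0.05 × 16 = 0.8000
  age 11: 0.03 × 5 = 0.1500
  age 12: 0.02 × 36 = 0.7200
R₀ = 10.8800 + 7.8300 + 3.7700 + 0.7200 + 0.8000 + 0.1500 + 0.7200 = 24.8700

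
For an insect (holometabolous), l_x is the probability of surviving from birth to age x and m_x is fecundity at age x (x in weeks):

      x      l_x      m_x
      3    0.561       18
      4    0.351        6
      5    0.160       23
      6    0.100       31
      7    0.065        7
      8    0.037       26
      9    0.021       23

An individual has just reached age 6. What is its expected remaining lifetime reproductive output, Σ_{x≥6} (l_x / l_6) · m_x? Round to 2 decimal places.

50.00

l_6 = 0.100. Conditional survival from age 6 to x is l_x / l_6.
  x=6: (0.100/0.100) × 31 = 31.0000
  x=7: (0.065/0.100) × 7 = 4.5500
  x=8: (0.037/0.100) × 26 = 9.6200
  x=9: (0.021/0.100) × 23 = 4.8300
Sum = 31.0000 + 4.5500 + 9.6200 + 4.8300 = 50.0000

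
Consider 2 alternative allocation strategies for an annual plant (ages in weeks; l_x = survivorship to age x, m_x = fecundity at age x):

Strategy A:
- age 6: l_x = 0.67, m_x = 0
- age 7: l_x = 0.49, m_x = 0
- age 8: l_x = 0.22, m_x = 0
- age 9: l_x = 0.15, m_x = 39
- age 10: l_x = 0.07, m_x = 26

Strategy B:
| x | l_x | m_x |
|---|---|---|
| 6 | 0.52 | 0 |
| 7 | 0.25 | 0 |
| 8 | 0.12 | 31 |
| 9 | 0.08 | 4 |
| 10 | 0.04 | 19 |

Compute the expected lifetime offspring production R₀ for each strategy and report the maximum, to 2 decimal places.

7.67

Strategy A: R₀ = 0.67×0 + 0.49×0 + 0.22×0 + 0.15×39 + 0.07×26 = 7.6700
Strategy B: R₀ = 0.52×0 + 0.25×0 + 0.12×31 + 0.08×4 + 0.04×19 = 4.8000
Highest R₀: strategy A with 7.6700.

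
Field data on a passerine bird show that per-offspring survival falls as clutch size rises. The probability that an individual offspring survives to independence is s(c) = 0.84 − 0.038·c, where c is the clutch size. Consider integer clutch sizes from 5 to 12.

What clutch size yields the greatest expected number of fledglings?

11

Expected fledglings = c × s(c):
  c=5: 5 × 0.650 = 3.250
  c=6: 6 × 0.612 = 3.672
  c=7: 7 × 0.574 = 4.018
  c=8: 8 × 0.536 = 4.288
  c=9: 9 × 0.498 = 4.482
  c=10: 10 × 0.460 = 4.600
  c=11: 11 × 0.422 = 4.642
  c=12: 12 × 0.384 = 4.608
Maximum at c = 11 (4.642 fledglings).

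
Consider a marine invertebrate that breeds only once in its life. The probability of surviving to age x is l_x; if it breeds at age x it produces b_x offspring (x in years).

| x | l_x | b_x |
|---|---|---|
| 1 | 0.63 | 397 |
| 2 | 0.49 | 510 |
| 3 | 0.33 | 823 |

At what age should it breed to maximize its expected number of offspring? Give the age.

3

Expected offspring if breeding at age x = l_x × b_x:
  age 1: 0.63 × 397 = 250.110
  age 2: 0.49 × 510 = 249.900
  age 3: 0.33 × 823 = 271.590
Maximum at age 3 (271.590).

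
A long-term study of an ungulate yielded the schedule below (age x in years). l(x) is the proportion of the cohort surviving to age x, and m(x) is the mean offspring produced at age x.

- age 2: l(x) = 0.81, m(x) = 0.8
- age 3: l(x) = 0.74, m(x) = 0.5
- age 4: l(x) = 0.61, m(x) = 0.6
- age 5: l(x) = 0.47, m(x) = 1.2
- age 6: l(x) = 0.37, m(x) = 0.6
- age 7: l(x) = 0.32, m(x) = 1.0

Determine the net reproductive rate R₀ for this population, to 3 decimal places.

R₀ = Σ l(x) m(x):
  age 2: 0.81 × 0.8 = 0.6480
  age 3: 0.74 × 0.5 = 0.3700
  age 4: 0.61 × 0.6 = 0.3660
  age 5: 0.47 × 1.2 = 0.5640
  age 6: 0.37 × 0.6 = 0.2220
  age 7: 0.32 × 1.0 = 0.3200
R₀ = 0.6480 + 0.3700 + 0.3660 + 0.5640 + 0.2220 + 0.3200 = 2.4900

2.490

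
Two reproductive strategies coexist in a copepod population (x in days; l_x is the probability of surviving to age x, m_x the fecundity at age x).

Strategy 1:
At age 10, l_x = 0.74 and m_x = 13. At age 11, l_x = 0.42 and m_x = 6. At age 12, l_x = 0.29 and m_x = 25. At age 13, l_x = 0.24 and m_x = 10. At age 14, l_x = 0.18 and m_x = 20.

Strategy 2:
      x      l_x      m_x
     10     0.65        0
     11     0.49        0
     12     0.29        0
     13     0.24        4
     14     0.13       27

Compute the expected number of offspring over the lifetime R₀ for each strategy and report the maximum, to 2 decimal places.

Strategy 1: R₀ = 0.74×13 + 0.42×6 + 0.29×25 + 0.24×10 + 0.18×20 = 25.3900
Strategy 2: R₀ = 0.65×0 + 0.49×0 + 0.29×0 + 0.24×4 + 0.13×27 = 4.4700
Highest R₀: strategy 1 with 25.3900.

25.39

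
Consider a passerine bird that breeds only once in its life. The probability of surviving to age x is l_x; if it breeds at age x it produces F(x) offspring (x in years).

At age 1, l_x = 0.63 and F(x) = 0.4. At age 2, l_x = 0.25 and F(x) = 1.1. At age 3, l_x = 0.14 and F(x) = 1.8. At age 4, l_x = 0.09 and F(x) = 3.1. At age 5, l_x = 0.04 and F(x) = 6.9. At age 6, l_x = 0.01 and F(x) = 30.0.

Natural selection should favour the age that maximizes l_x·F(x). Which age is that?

Expected offspring if breeding at age x = l_x × F(x):
  age 1: 0.63 × 0.4 = 0.252
  age 2: 0.25 × 1.1 = 0.275
  age 3: 0.14 × 1.8 = 0.252
  age 4: 0.09 × 3.1 = 0.279
  age 5: 0.04 × 6.9 = 0.276
  age 6: 0.01 × 30.0 = 0.300
Maximum at age 6 (0.300).

6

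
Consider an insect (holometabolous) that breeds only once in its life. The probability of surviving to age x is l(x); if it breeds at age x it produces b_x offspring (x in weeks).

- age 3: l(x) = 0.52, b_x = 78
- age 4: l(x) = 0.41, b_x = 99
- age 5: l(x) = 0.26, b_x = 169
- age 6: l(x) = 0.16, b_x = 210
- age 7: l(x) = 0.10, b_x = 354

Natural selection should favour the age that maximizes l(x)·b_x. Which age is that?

Expected offspring if breeding at age x = l(x) × b_x:
  age 3: 0.52 × 78 = 40.560
  age 4: 0.41 × 99 = 40.590
  age 5: 0.26 × 169 = 43.940
  age 6: 0.16 × 210 = 33.600
  age 7: 0.10 × 354 = 35.400
Maximum at age 5 (43.940).

5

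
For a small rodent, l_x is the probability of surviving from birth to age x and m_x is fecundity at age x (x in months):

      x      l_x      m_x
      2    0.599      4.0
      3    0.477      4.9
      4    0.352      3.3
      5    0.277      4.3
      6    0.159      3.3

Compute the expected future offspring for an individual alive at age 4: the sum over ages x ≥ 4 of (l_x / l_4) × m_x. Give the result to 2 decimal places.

l_4 = 0.352. Conditional survival from age 4 to x is l_x / l_4.
  x=4: (0.352/0.352) × 3.3 = 3.3000
  x=5: (0.277/0.352) × 4.3 = 3.3838
  x=6: (0.159/0.352) × 3.3 = 1.4906
Sum = 3.3000 + 3.3838 + 1.4906 = 8.1744

8.17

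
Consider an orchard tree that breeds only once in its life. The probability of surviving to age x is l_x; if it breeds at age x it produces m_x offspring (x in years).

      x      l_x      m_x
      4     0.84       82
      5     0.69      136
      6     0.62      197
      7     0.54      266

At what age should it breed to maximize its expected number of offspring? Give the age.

7

Expected offspring if breeding at age x = l_x × m_x:
  age 4: 0.84 × 82 = 68.880
  age 5: 0.69 × 136 = 93.840
  age 6: 0.62 × 197 = 122.140
  age 7: 0.54 × 266 = 143.640
Maximum at age 7 (143.640).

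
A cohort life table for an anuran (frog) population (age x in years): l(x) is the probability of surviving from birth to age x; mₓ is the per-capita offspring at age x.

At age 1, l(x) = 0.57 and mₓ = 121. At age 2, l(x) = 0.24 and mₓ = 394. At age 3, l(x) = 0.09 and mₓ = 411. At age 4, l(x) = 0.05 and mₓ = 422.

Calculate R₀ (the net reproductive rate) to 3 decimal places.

R₀ = Σ l(x) mₓ:
  age 1: 0.57 × 121 = 68.9700
  age 2: 0.24 × 394 = 94.5600
  age 3: 0.09 × 411 = 36.9900
  age 4: 0.05 × 422 = 21.1000
R₀ = 68.9700 + 94.5600 + 36.9900 + 21.1000 = 221.6200

221.620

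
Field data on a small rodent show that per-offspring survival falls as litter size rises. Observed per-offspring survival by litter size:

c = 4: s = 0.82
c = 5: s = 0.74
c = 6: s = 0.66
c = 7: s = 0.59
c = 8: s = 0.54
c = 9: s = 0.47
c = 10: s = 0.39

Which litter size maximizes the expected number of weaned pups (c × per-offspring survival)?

Expected weaned pups = c × s(c):
  c=4: 4 × 0.82 = 3.280
  c=5: 5 × 0.74 = 3.700
  c=6: 6 × 0.66 = 3.960
  c=7: 7 × 0.59 = 4.130
  c=8: 8 × 0.54 = 4.320
  c=9: 9 × 0.47 = 4.230
  c=10: 10 × 0.39 = 3.900
Maximum at c = 8 (4.320 weaned pups).

8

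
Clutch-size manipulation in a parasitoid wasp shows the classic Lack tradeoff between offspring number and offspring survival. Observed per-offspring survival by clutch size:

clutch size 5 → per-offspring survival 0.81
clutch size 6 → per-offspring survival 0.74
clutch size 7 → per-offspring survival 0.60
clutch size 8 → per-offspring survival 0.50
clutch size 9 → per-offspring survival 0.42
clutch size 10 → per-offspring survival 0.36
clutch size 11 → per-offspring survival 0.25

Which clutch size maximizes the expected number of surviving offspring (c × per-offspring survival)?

Expected surviving offspring = c × s(c):
  c=5: 5 × 0.81 = 4.050
  c=6: 6 × 0.74 = 4.440
  c=7: 7 × 0.60 = 4.200
  c=8: 8 × 0.50 = 4.000
  c=9: 9 × 0.42 = 3.780
  c=10: 10 × 0.36 = 3.600
  c=11: 11 × 0.25 = 2.750
Maximum at c = 6 (4.440 surviving offspring).

6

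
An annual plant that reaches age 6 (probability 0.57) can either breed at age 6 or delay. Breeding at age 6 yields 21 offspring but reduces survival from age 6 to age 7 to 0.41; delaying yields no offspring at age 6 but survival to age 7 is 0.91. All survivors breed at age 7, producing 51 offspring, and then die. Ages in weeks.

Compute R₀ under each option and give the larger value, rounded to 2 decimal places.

26.45

breed at age 6: R₀ = 0.57 × (21 + 0.41 × 51) = 0.57 × 41.9100 = 23.8887
delay to age 7: R₀ = 0.57 × (0.91 × 51) = 0.57 × 46.4100 = 26.4537
Higher: delay to age 7 (26.4537).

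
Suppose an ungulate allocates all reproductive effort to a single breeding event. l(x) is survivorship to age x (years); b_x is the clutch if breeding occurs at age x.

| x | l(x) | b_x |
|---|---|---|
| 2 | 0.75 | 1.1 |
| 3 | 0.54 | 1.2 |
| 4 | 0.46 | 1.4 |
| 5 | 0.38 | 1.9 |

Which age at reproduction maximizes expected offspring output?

2

Expected offspring if breeding at age x = l(x) × b_x:
  age 2: 0.75 × 1.1 = 0.825
  age 3: 0.54 × 1.2 = 0.648
  age 4: 0.46 × 1.4 = 0.644
  age 5: 0.38 × 1.9 = 0.722
Maximum at age 2 (0.825).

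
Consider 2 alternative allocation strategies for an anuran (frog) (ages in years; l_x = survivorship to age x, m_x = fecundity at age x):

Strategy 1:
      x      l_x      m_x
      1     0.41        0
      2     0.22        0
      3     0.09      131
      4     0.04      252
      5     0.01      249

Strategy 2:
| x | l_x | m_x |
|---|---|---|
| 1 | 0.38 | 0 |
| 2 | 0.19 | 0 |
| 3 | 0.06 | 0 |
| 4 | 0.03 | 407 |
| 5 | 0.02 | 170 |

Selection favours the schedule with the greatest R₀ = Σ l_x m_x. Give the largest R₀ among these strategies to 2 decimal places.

Strategy 1: R₀ = 0.41×0 + 0.22×0 + 0.09×131 + 0.04×252 + 0.01×249 = 24.3600
Strategy 2: R₀ = 0.38×0 + 0.19×0 + 0.06×0 + 0.03×407 + 0.02×170 = 15.6100
Highest R₀: strategy 1 with 24.3600.

24.36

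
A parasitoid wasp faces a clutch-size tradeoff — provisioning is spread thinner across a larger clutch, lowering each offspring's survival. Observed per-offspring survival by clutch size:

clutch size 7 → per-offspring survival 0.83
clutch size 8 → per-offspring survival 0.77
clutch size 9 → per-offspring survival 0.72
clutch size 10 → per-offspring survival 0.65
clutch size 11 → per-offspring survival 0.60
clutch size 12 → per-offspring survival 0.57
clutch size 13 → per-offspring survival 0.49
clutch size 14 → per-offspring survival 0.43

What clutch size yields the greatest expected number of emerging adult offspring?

12

Expected emerging adult offspring = c × s(c):
  c=7: 7 × 0.83 = 5.810
  c=8: 8 × 0.77 = 6.160
  c=9: 9 × 0.72 = 6.480
  c=10: 10 × 0.65 = 6.500
  c=11: 11 × 0.60 = 6.600
  c=12: 12 × 0.57 = 6.840
  c=13: 13 × 0.49 = 6.370
  c=14: 14 × 0.43 = 6.020
Maximum at c = 12 (6.840 emerging adult offspring).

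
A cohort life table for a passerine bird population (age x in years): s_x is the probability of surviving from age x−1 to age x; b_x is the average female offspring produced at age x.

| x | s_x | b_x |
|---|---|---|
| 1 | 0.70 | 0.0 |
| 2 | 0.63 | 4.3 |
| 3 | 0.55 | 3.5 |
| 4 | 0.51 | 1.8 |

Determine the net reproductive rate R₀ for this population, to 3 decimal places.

Survivorship from birth: l_x = s_1·s_2·…·s_x.
  l_1 = 0.70000
  l_2 = 0.44100
  l_3 = 0.24255
  l_4 = 0.12370
R₀ = Σ l_x b_x:
  age 1: 0.70000 × 0.0 = 0.0000
  age 2: 0.44100 × 4.3 = 1.8963
  age 3: 0.24255 × 3.5 = 0.8489
  age 4: 0.12370 × 1.8 = 0.2227
R₀ = 0.0000 + 1.8963 + 0.8489 + 0.2227 = 2.9679

2.968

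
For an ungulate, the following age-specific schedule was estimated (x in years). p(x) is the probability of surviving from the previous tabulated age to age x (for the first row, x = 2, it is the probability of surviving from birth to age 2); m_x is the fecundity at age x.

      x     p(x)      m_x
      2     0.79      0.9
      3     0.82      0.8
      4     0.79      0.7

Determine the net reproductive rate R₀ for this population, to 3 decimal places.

1.587

Survivorship from birth: l_x = p_2·p_3·…·p_x.
  l_2 = 0.79000
  l_3 = 0.64780
  l_4 = 0.51176
R₀ = Σ l_x m_x:
  age 2: 0.79000 × 0.9 = 0.7110
  age 3: 0.64780 × 0.8 = 0.5182
  age 4: 0.51176 × 0.7 = 0.3582
R₀ = 0.7110 + 0.5182 + 0.3582 = 1.5875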